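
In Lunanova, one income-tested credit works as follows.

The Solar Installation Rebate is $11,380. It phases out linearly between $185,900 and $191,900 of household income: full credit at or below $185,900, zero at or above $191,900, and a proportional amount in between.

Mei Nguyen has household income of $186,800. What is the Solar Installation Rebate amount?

Solar Installation Rebate: $186,800 is $900 into a $6,000 phase-out range, leaving 5,100/6,000 of the credit: $11,380 × 5,100/6,000 = $9,673.

$9,673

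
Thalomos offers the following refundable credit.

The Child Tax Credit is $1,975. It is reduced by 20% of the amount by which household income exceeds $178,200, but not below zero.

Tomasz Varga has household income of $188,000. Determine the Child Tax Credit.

Child Tax Credit: 20% of the $9,800 excess over $178,200 is $1,960; credit = $1,975 − $1,960 = $15.

$15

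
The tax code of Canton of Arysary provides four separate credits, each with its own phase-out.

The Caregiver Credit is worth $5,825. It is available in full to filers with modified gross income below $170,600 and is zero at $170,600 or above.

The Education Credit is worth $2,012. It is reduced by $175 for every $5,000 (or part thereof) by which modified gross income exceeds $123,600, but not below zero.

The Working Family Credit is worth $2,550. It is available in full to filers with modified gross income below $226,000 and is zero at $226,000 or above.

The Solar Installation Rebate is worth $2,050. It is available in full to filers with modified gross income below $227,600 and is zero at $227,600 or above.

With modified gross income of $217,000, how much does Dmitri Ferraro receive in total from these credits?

$4,600

Caregiver Credit: $217,000 meets or exceeds the $170,600 cutoff, so the credit is $0.
Education Credit: income exceeds $123,600 by $93,400 → 19 increments × $175 = $3,325 ≥ base, so the credit is $0.
Working Family Credit: $217,000 is below the $226,000 cutoff, so the full $2,550 applies.
Solar Installation Rebate: $217,000 is below the $227,600 cutoff, so the full $2,050 applies.
Total: $0 + $0 + $2,550 + $2,050 = $4,600.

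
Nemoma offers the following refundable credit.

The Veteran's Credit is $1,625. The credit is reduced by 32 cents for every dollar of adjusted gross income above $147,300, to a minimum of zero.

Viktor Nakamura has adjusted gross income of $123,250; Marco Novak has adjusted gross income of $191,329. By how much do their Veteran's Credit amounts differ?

Viktor ($123,250): Veteran's Credit: $123,250 is at or below the $147,300 threshold, so the full $1,625 applies.
Marco ($191,329): Veteran's Credit: 32% of the $44,029 excess over $147,300 is $14,089.28 ≥ base, so the credit is $0.
Difference: |$1,625 − $0| = $1,625.

$1,625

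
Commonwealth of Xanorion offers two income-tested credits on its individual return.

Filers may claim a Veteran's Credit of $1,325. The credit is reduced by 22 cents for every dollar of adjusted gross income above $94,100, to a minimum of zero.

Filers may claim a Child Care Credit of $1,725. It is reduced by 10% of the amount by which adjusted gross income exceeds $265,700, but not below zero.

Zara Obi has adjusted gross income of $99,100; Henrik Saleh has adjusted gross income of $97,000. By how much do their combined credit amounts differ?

$462

Zara ($99,100): Veteran's Credit: 22% of the $5,000 excess over $94,100 is $1,100; credit = $1,325 − $1,100 = $225. Child Care Credit: $99,100 is at or below the $265,700 threshold, so the full $1,725 applies. total $225 + $1,725 = $1,950
Henrik ($97,000): Veteran's Credit: 22% of the $2,900 excess over $94,100 is $638; credit = $1,325 − $638 = $687. Child Care Credit: $97,000 is at or below the $265,700 threshold, so the full $1,725 applies. total $687 + $1,725 = $2,412
Difference: |$1,950 − $2,412| = $462.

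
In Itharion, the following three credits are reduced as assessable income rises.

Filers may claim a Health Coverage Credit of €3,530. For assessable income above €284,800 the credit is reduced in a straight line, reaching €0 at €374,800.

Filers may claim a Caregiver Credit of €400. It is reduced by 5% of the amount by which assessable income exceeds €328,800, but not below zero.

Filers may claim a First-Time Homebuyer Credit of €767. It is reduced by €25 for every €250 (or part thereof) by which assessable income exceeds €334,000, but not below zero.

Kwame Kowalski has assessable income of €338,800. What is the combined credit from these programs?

€1,679

Health Coverage Credit: €338,800 is €54,000 into a €90,000 phase-out range, leaving 36,000/90,000 of the credit: €3,530 × 36,000/90,000 = €1,412.
Caregiver Credit: 5% of the €10,000 excess over €328,800 is €500 ≥ base, so the credit is €0.
First-Time Homebuyer Credit: income exceeds €334,000 by €4,800, which is 20 full-or-partial €250 increments; reduction = 20 × €25 = €500, leaving €267.
Total: €1,412 + €0 + €267 = €1,679.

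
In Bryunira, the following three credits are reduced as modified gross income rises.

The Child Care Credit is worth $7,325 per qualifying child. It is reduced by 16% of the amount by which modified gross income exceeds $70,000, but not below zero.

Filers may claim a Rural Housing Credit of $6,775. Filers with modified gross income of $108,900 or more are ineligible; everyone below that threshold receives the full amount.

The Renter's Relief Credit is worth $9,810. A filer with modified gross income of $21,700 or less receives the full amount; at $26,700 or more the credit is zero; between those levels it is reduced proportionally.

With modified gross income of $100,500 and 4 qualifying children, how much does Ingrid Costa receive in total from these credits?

$31,195

Child Care Credit: base = 4 × $7,325 = $29,300. 16% of the $30,500 excess over $70,000 is $4,880; credit = $29,300 − $4,880 = $24,420.
Rural Housing Credit: $100,500 is below the $108,900 cutoff, so the full $6,775 applies.
Renter's Relief Credit: $100,500 is at or above $26,700, so the credit is $0.
Total: $24,420 + $6,775 + $0 = $31,195.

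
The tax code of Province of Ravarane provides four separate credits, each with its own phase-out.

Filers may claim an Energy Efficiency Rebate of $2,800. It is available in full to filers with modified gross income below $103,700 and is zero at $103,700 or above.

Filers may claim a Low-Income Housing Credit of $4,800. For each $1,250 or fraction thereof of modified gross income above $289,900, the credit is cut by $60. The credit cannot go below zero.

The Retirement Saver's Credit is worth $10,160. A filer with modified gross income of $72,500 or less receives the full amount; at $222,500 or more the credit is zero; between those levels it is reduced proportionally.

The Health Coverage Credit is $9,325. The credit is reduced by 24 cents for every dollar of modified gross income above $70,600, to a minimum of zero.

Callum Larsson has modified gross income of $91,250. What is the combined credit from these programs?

Energy Efficiency Rebate: $91,250 is below the $103,700 cutoff, so the full $2,800 applies.
Low-Income Housing Credit: $91,250 is at or below the $289,900 threshold, so the full $4,800 applies.
Retirement Saver's Credit: $91,250 is $18,750 into a $150,000 phase-out range, leaving 131,250/150,000 of the credit: $10,160 × 131,250/150,000 = $8,890.
Health Coverage Credit: 24% of the $20,650 excess over $70,600 is $4,956; credit = $9,325 − $4,956 = $4,369.
Total: $2,800 + $4,800 + $8,890 + $4,369 = $20,859.

$20,859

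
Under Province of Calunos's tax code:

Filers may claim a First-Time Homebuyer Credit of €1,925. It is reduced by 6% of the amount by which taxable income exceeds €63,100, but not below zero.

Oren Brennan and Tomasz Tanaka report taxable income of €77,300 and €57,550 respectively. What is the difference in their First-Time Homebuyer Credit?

€852

Oren (€77,300): First-Time Homebuyer Credit: 6% of the €14,200 excess over €63,100 is €852; credit = €1,925 − €852 = €1,073.
Tomasz (€57,550): First-Time Homebuyer Credit: €57,550 is at or below the €63,100 threshold, so the full €1,925 applies.
Difference: |€1,073 − €1,925| = €852.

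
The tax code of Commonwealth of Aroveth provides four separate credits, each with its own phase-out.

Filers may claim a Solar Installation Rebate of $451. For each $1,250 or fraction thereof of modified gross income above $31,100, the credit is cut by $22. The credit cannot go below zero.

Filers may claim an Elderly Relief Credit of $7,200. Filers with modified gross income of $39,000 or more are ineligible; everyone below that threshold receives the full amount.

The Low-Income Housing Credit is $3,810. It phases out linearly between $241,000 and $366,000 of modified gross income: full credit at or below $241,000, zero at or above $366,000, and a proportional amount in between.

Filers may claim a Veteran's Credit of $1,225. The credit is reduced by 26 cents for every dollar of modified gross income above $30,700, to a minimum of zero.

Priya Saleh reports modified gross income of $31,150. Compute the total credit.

Solar Installation Rebate: income exceeds $31,100 by $50, which is 1 full-or-partial $1,250 increment; reduction = 1 × $22 = $22, leaving $429.
Elderly Relief Credit: $31,150 is below the $39,000 cutoff, so the full $7,200 applies.
Low-Income Housing Credit: $31,150 is at or below the $241,000 threshold, so the full $3,810 applies.
Veteran's Credit: 26% of the $450 excess over $30,700 is $117; credit = $1,225 − $117 = $1,108.
Total: $429 + $7,200 + $3,810 + $1,108 = $12,547.

$12,547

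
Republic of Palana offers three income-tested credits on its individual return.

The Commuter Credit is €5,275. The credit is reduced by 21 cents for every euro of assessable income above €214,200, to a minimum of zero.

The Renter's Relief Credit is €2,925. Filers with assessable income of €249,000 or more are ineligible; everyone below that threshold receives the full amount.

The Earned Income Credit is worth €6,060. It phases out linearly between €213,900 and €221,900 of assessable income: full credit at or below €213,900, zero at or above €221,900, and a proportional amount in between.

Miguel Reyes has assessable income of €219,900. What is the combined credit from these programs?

€8,518

Commuter Credit: 21% of the €5,700 excess over €214,200 is €1,197; credit = €5,275 − €1,197 = €4,078.
Renter's Relief Credit: €219,900 is below the €249,000 cutoff, so the full €2,925 applies.
Earned Income Credit: €219,900 is €6,000 into a €8,000 phase-out range, leaving 2,000/8,000 of the credit: €6,060 × 2,000/8,000 = €1,515.
Total: €4,078 + €2,925 + €1,515 = €8,518.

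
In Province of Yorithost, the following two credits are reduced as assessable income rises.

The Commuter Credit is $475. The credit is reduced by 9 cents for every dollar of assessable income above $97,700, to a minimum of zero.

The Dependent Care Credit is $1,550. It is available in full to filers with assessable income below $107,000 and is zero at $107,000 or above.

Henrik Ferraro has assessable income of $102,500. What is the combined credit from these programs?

$1,593

Commuter Credit: 9% of the $4,800 excess over $97,700 is $432; credit = $475 − $432 = $43.
Dependent Care Credit: $102,500 is below the $107,000 cutoff, so the full $1,550 applies.
Total: $43 + $1,550 = $1,593.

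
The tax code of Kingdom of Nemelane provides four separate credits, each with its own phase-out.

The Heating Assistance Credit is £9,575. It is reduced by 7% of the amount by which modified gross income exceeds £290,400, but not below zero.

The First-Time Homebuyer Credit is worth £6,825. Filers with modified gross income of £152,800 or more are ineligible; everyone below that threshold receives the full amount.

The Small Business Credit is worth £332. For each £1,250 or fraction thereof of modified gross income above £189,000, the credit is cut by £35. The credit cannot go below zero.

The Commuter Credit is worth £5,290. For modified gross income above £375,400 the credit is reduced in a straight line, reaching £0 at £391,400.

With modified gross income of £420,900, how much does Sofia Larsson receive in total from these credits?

Heating Assistance Credit: 7% of the £130,500 excess over £290,400 is £9,135; credit = £9,575 − £9,135 = £440.
First-Time Homebuyer Credit: £420,900 meets or exceeds the £152,800 cutoff, so the credit is £0.
Small Business Credit: income exceeds £189,000 by £231,900 → 186 increments × £35 = £6,510 ≥ base, so the credit is £0.
Commuter Credit: £420,900 is at or above £391,400, so the credit is £0.
Total: £440 + £0 + £0 + £0 = £440.

£440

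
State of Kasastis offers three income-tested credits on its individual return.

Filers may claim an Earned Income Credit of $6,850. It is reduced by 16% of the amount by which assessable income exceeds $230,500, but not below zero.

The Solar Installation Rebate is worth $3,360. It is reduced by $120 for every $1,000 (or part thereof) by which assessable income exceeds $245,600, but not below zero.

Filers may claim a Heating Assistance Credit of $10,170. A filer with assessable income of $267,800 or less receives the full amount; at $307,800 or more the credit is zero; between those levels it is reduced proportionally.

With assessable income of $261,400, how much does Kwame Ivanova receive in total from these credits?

Earned Income Credit: 16% of the $30,900 excess over $230,500 is $4,944; credit = $6,850 − $4,944 = $1,906.
Solar Installation Rebate: income exceeds $245,600 by $15,800, which is 16 full-or-partial $1,000 increments; reduction = 16 × $120 = $1,920, leaving $1,440.
Heating Assistance Credit: $261,400 is at or below the $267,800 threshold, so the full $10,170 applies.
Total: $1,906 + $1,440 + $10,170 = $13,516.

$13,516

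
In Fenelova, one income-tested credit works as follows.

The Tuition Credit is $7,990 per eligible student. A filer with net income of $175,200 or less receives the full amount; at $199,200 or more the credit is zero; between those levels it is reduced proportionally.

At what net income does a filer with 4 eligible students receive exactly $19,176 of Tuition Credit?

$184,800

Full credit = 4 × $7,990 = $31,960.
$19,176 is 19,176/31,960 of the full $31,960, so 12,784/31,960 of the $24,000 range has been used: income = $175,200 + $24,000 × 12,784/31,960 = $184,800.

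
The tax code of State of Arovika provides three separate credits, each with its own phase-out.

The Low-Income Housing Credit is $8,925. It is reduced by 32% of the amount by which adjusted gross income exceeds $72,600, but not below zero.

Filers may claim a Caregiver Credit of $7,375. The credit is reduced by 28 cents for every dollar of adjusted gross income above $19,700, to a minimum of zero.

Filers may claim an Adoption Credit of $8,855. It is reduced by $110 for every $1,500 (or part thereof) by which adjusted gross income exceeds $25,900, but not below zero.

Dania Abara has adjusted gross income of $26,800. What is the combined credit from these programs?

$23,057

Low-Income Housing Credit: $26,800 is at or below the $72,600 threshold, so the full $8,925 applies.
Caregiver Credit: 28% of the $7,100 excess over $19,700 is $1,988; credit = $7,375 − $1,988 = $5,387.
Adoption Credit: income exceeds $25,900 by $900, which is 1 full-or-partial $1,500 increment; reduction = 1 × $110 = $110, leaving $8,745.
Total: $8,925 + $5,387 + $8,745 = $23,057.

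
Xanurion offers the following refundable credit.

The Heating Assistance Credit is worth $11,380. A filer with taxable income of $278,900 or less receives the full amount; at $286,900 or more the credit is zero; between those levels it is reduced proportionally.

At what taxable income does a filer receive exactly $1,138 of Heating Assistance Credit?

$1,138 is 1,138/11,380 of the full $11,380, so 10,242/11,380 of the $8,000 range has been used: income = $278,900 + $8,000 × 10,242/11,380 = $286,100.

$286,100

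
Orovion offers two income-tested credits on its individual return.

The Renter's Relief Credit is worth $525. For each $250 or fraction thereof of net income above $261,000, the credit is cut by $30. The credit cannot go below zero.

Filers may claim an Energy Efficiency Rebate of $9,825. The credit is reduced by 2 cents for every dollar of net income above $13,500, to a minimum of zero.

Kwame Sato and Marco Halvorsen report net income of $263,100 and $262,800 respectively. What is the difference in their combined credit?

Kwame ($263,100): Renter's Relief Credit: income exceeds $261,000 by $2,100, which is 9 full-or-partial $250 increments; reduction = 9 × $30 = $270, leaving $255. Energy Efficiency Rebate: 2% of the $249,600 excess over $13,500 is $4,992; credit = $9,825 − $4,992 = $4,833. total $255 + $4,833 = $5,088
Marco ($262,800): Renter's Relief Credit: income exceeds $261,000 by $1,800, which is 8 full-or-partial $250 increments; reduction = 8 × $30 = $240, leaving $285. Energy Efficiency Rebate: 2% of the $249,300 excess over $13,500 is $4,986; credit = $9,825 − $4,986 = $4,839. total $285 + $4,839 = $5,124
Difference: |$5,088 − $5,124| = $36.

$36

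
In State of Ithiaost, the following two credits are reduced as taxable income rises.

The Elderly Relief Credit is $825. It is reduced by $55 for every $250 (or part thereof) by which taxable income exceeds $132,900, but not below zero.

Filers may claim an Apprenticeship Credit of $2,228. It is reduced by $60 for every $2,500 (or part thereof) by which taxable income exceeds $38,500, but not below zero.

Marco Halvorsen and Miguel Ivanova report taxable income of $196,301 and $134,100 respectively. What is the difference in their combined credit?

$550

Marco ($196,301): Elderly Relief Credit: income exceeds $132,900 by $63,401 → 254 increments × $55 = $13,970 ≥ base, so the credit is $0. Apprenticeship Credit: income exceeds $38,500 by $157,801 → 64 increments × $60 = $3,840 ≥ base, so the credit is $0. total $0 + $0 = $0
Miguel ($134,100): Elderly Relief Credit: income exceeds $132,900 by $1,200, which is 5 full-or-partial $250 increments; reduction = 5 × $55 = $275, leaving $550. Apprenticeship Credit: income exceeds $38,500 by $95,600 → 39 increments × $60 = $2,340 ≥ base, so the credit is $0. total $550 + $0 = $550
Difference: |$0 − $550| = $550.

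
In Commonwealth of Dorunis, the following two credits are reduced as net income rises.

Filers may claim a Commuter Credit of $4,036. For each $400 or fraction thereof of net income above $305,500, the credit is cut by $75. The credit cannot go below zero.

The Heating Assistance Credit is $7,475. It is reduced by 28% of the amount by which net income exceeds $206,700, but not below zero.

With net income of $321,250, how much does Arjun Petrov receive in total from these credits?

Commuter Credit: income exceeds $305,500 by $15,750, which is 40 full-or-partial $400 increments; reduction = 40 × $75 = $3,000, leaving $1,036.
Heating Assistance Credit: 28% of the $114,550 excess over $206,700 is $32,074 ≥ base, so the credit is $0.
Total: $1,036 + $0 = $1,036.

$1,036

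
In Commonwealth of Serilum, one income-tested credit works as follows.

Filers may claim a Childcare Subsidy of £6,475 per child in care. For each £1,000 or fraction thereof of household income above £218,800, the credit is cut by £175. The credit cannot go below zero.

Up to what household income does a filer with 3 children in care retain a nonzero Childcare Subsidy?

Full credit = 3 × £6,475 = £19,425.
After 110 increments the reduction is 110 × £175 = £19,250, leaving £175; one more increment wipes it out. Increment 110 ends at excess 110 × £1,000 = £110,000, so the highest qualifying income is £218,800 + £110,000 = £328,800.

£328,800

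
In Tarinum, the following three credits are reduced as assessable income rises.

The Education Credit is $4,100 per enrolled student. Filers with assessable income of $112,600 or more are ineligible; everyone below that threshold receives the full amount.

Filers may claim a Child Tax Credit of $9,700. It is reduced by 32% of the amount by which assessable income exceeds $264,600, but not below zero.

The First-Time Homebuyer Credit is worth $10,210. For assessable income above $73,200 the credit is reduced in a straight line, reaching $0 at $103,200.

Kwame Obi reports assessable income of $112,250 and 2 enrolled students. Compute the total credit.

$17,900

Education Credit: base = 2 × $4,100 = $8,200. $112,250 is below the $112,600 cutoff, so the full $8,200 applies.
Child Tax Credit: $112,250 is at or below the $264,600 threshold, so the full $9,700 applies.
First-Time Homebuyer Credit: $112,250 is at or above $103,200, so the credit is $0.
Total: $8,200 + $9,700 + $0 = $17,900.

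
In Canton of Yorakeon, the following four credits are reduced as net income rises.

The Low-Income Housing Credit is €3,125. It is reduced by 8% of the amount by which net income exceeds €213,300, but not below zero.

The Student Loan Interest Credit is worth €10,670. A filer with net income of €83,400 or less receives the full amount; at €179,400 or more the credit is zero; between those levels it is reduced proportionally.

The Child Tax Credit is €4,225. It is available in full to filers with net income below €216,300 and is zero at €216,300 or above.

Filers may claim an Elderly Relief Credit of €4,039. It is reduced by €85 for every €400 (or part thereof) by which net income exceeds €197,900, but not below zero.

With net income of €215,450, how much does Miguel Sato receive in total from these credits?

€7,477

Low-Income Housing Credit: 8% of the €2,150 excess over €213,300 is €172; credit = €3,125 − €172 = €2,953.
Student Loan Interest Credit: €215,450 is at or above €179,400, so the credit is €0.
Child Tax Credit: €215,450 is below the €216,300 cutoff, so the full €4,225 applies.
Elderly Relief Credit: income exceeds €197,900 by €17,550, which is 44 full-or-partial €400 increments; reduction = 44 × €85 = €3,740, leaving €299.
Total: €2,953 + €0 + €4,225 + €299 = €7,477.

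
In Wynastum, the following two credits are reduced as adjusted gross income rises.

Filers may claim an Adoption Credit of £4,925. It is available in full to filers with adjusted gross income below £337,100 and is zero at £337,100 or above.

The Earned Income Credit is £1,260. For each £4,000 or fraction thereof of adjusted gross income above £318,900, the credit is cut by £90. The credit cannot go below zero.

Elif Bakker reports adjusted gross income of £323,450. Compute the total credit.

Adoption Credit: £323,450 is below the £337,100 cutoff, so the full £4,925 applies.
Earned Income Credit: income exceeds £318,900 by £4,550, which is 2 full-or-partial £4,000 increments; reduction = 2 × £90 = £180, leaving £1,080.
Total: £4,925 + £1,080 = £6,005.

£6,005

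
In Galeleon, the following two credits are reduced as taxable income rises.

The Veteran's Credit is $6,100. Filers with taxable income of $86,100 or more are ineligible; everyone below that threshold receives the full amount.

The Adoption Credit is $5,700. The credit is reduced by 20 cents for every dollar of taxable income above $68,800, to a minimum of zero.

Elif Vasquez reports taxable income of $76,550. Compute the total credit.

Veteran's Credit: $76,550 is below the $86,100 cutoff, so the full $6,100 applies.
Adoption Credit: 20% of the $7,750 excess over $68,800 is $1,550; credit = $5,700 − $1,550 = $4,150.
Total: $6,100 + $4,150 = $10,250.

$10,250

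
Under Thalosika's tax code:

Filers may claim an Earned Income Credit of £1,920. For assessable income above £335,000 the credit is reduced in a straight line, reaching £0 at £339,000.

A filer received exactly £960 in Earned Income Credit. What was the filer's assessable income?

£337,000

£960 is 960/1,920 of the full £1,920, so 960/1,920 of the £4,000 range has been used: income = £335,000 + £4,000 × 960/1,920 = £337,000.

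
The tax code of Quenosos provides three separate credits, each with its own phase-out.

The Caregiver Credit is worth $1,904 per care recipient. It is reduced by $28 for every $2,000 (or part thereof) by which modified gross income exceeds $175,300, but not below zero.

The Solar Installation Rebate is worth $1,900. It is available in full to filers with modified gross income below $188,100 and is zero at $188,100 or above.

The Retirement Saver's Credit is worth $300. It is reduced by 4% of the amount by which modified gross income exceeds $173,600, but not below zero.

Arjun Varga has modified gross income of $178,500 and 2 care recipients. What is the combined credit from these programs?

$5,756

Caregiver Credit: base = 2 × $1,904 = $3,808. income exceeds $175,300 by $3,200, which is 2 full-or-partial $2,000 increments; reduction = 2 × $28 = $56, leaving $3,752.
Solar Installation Rebate: $178,500 is below the $188,100 cutoff, so the full $1,900 applies.
Retirement Saver's Credit: 4% of the $4,900 excess over $173,600 is $196; credit = $300 − $196 = $104.
Total: $3,752 + $1,900 + $104 = $5,756.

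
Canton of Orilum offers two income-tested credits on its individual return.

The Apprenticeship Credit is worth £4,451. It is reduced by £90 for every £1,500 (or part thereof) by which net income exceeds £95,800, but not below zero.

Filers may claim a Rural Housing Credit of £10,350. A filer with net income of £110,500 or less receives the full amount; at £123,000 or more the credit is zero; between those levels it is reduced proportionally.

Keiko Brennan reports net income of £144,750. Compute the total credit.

Apprenticeship Credit: income exceeds £95,800 by £48,950, which is 33 full-or-partial £1,500 increments; reduction = 33 × £90 = £2,970, leaving £1,481.
Rural Housing Credit: £144,750 is at or above £123,000, so the credit is £0.
Total: £1,481 + £0 = £1,481.

£1,481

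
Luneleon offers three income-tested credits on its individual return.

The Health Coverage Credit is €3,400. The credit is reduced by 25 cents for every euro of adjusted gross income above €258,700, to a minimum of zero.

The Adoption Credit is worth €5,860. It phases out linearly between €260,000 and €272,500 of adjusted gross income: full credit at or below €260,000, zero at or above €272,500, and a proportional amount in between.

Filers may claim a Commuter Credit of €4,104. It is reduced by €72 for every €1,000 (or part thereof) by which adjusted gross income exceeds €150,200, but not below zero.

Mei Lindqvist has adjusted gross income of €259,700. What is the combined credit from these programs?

€9,010

Health Coverage Credit: 25% of the €1,000 excess over €258,700 is €250; credit = €3,400 − €250 = €3,150.
Adoption Credit: €259,700 is at or below the €260,000 threshold, so the full €5,860 applies.
Commuter Credit: income exceeds €150,200 by €109,500 → 110 increments × €72 = €7,920 ≥ base, so the credit is €0.
Total: €3,150 + €5,860 + €0 = €9,010.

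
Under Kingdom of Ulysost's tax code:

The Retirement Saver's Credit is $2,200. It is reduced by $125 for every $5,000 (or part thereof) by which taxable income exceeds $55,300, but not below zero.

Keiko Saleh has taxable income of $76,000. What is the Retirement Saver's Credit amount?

$1,575

Retirement Saver's Credit: income exceeds $55,300 by $20,700, which is 5 full-or-partial $5,000 increments; reduction = 5 × $125 = $625, leaving $1,575.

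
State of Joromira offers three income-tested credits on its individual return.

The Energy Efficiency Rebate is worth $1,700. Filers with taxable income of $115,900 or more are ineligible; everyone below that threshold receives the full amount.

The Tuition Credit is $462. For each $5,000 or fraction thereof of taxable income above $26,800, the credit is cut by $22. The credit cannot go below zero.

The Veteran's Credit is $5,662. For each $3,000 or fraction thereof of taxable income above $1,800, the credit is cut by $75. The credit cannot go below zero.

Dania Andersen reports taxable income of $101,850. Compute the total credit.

Energy Efficiency Rebate: $101,850 is below the $115,900 cutoff, so the full $1,700 applies.
Tuition Credit: income exceeds $26,800 by $75,050, which is 16 full-or-partial $5,000 increments; reduction = 16 × $22 = $352, leaving $110.
Veteran's Credit: income exceeds $1,800 by $100,050, which is 34 full-or-partial $3,000 increments; reduction = 34 × $75 = $2,550, leaving $3,112.
Total: $1,700 + $110 + $3,112 = $4,922.

$4,922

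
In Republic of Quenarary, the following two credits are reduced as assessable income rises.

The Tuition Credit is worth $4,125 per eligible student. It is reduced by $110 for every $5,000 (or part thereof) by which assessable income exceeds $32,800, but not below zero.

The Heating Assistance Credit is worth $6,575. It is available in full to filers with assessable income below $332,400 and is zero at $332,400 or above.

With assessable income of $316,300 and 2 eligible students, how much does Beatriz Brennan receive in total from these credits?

$8,555

Tuition Credit: base = 2 × $4,125 = $8,250. income exceeds $32,800 by $283,500, which is 57 full-or-partial $5,000 increments; reduction = 57 × $110 = $6,270, leaving $1,980.
Heating Assistance Credit: $316,300 is below the $332,400 cutoff, so the full $6,575 applies.
Total: $1,980 + $6,575 = $8,555.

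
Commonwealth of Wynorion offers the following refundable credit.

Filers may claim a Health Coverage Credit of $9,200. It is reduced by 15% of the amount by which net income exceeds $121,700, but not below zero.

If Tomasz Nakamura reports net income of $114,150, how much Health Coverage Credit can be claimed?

Health Coverage Credit: $114,150 is at or below the $121,700 threshold, so the full $9,200 applies.

$9,200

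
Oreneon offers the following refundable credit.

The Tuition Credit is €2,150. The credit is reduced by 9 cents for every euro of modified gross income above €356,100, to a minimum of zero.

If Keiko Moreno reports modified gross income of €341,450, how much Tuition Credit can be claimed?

€2,150

Tuition Credit: €341,450 is at or below the €356,100 threshold, so the full €2,150 applies.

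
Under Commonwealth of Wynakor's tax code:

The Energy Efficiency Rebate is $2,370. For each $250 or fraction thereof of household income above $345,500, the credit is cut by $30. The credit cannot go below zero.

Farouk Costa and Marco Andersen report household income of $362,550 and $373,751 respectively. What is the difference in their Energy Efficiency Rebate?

Farouk ($362,550): Energy Efficiency Rebate: income exceeds $345,500 by $17,050, which is 69 full-or-partial $250 increments; reduction = 69 × $30 = $2,070, leaving $300.
Marco ($373,751): Energy Efficiency Rebate: income exceeds $345,500 by $28,251 → 114 increments × $30 = $3,420 ≥ base, so the credit is $0.
Difference: |$300 − $0| = $300.

$300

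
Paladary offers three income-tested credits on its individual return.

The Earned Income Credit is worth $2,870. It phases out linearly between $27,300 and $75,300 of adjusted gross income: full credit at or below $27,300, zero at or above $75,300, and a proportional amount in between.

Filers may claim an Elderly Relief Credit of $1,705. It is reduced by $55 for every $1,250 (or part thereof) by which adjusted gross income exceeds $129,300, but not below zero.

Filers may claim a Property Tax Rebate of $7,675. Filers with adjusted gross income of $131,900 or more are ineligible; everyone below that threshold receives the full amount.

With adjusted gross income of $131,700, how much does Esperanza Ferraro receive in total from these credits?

$9,270

Earned Income Credit: $131,700 is at or above $75,300, so the credit is $0.
Elderly Relief Credit: income exceeds $129,300 by $2,400, which is 2 full-or-partial $1,250 increments; reduction = 2 × $55 = $110, leaving $1,595.
Property Tax Rebate: $131,700 is below the $131,900 cutoff, so the full $7,675 applies.
Total: $0 + $1,595 + $7,675 = $9,270.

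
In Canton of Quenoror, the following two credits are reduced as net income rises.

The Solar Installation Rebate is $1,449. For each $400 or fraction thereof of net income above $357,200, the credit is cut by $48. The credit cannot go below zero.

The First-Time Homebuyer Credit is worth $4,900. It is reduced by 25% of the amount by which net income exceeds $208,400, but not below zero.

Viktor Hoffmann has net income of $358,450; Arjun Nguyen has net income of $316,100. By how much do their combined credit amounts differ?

Viktor ($358,450): Solar Installation Rebate: income exceeds $357,200 by $1,250, which is 4 full-or-partial $400 increments; reduction = 4 × $48 = $192, leaving $1,257. First-Time Homebuyer Credit: 25% of the $150,050 excess over $208,400 is $37,512.50 ≥ base, so the credit is $0. total $1,257 + $0 = $1,257
Arjun ($316,100): Solar Installation Rebate: $316,100 is at or below the $357,200 threshold, so the full $1,449 applies. First-Time Homebuyer Credit: 25% of the $107,700 excess over $208,400 is $26,925 ≥ base, so the credit is $0. total $1,449 + $0 = $1,449
Difference: |$1,257 − $1,449| = $192.

$192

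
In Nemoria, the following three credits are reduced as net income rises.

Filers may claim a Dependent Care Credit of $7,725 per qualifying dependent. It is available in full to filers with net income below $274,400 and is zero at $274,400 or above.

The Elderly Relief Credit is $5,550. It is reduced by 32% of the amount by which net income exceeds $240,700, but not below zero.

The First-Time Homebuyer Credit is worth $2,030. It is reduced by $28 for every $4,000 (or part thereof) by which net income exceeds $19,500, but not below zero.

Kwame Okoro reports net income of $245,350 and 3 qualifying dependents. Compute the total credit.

$27,671

Dependent Care Credit: base = 3 × $7,725 = $23,175. $245,350 is below the $274,400 cutoff, so the full $23,175 applies.
Elderly Relief Credit: 32% of the $4,650 excess over $240,700 is $1,488; credit = $5,550 − $1,488 = $4,062.
First-Time Homebuyer Credit: income exceeds $19,500 by $225,850, which is 57 full-or-partial $4,000 increments; reduction = 57 × $28 = $1,596, leaving $434.
Total: $23,175 + $4,062 + $434 = $27,671.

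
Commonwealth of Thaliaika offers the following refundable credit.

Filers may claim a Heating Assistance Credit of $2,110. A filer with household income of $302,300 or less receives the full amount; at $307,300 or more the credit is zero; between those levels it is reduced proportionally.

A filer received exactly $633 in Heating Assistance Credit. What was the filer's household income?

$305,800

$633 is 633/2,110 of the full $2,110, so 1,477/2,110 of the $5,000 range has been used: income = $302,300 + $5,000 × 1,477/2,110 = $305,800.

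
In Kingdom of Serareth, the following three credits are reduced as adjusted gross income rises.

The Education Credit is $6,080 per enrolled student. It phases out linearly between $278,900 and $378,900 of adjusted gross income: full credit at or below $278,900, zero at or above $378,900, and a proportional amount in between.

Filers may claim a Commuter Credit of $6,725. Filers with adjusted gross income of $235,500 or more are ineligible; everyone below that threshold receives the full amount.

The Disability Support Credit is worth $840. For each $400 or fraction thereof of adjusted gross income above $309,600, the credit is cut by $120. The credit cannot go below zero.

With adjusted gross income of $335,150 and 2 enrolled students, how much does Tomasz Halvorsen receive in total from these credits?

$5,320

Education Credit: base = 2 × $6,080 = $12,160. $335,150 is $56,250 into a $100,000 phase-out range, leaving 43,750/100,000 of the credit: $12,160 × 43,750/100,000 = $5,320.
Commuter Credit: $335,150 meets or exceeds the $235,500 cutoff, so the credit is $0.
Disability Support Credit: income exceeds $309,600 by $25,550 → 64 increments × $120 = $7,680 ≥ base, so the credit is $0.
Total: $5,320 + $0 + $0 = $5,320.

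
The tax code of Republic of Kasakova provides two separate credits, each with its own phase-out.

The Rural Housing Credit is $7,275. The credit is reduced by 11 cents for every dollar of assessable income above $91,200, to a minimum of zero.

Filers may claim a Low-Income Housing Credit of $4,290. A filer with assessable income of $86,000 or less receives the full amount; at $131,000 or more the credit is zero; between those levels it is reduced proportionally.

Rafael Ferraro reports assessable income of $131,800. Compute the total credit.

Rural Housing Credit: 11% of the $40,600 excess over $91,200 is $4,466; credit = $7,275 − $4,466 = $2,809.
Low-Income Housing Credit: $131,800 is at or above $131,000, so the credit is $0.
Total: $2,809 + $0 = $2,809.

$2,809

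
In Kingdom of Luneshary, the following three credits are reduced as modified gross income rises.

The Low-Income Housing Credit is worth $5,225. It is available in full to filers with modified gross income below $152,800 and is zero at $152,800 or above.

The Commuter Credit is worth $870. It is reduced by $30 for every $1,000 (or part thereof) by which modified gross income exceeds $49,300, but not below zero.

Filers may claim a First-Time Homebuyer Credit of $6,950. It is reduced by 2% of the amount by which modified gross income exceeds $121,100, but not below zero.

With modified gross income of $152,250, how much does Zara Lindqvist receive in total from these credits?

Low-Income Housing Credit: $152,250 is below the $152,800 cutoff, so the full $5,225 applies.
Commuter Credit: income exceeds $49,300 by $102,950 → 103 increments × $30 = $3,090 ≥ base, so the credit is $0.
First-Time Homebuyer Credit: 2% of the $31,150 excess over $121,100 is $623; credit = $6,950 − $623 = $6,327.
Total: $5,225 + $0 + $6,327 = $11,552.

$11,552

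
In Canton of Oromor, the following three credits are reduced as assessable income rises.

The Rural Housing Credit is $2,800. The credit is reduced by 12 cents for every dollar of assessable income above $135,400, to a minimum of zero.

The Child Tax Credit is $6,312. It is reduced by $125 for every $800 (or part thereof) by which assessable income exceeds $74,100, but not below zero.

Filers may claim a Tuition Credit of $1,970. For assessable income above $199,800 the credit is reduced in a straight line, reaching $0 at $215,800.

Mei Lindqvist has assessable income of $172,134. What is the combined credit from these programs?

$1,970

Rural Housing Credit: 12% of the $36,734 excess over $135,400 is $4,408.08 ≥ base, so the credit is $0.
Child Tax Credit: income exceeds $74,100 by $98,034 → 123 increments × $125 = $15,375 ≥ base, so the credit is $0.
Tuition Credit: $172,134 is at or below the $199,800 threshold, so the full $1,970 applies.
Total: $0 + $0 + $1,970 = $1,970.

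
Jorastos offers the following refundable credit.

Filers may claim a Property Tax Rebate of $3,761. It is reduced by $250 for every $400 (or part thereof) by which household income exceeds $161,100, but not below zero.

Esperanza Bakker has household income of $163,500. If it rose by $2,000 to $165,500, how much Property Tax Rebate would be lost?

At $163,500 — income exceeds $161,100 by $2,400, which is 6 full-or-partial $400 increments; reduction = 6 × $250 = $1,500, leaving $2,261.
At $165,500 — income exceeds $161,100 by $4,400, which is 11 full-or-partial $400 increments; reduction = 11 × $250 = $2,750, leaving $1,011.
Lost: $2,261 − $1,011 = $1,250.

$1,250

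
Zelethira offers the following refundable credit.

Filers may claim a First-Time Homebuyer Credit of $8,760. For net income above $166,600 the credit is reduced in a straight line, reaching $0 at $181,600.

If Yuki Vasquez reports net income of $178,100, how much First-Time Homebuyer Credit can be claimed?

$2,044

First-Time Homebuyer Credit: $178,100 is $11,500 into a $15,000 phase-out range, leaving 3,500/15,000 of the credit: $8,760 × 3,500/15,000 = $2,044.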